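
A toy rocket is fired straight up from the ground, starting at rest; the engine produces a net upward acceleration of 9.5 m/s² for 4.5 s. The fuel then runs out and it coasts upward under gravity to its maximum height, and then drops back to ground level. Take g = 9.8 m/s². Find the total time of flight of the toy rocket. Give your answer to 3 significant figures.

15.1 s

Phase 1 (powered ascent): v₀ = 0 m/s, a = 9.5 m/s².
v = v₀ + at = 0 + (9.5)(4.5) = 42.8 m/s
Δx = v₀t + ½at² = 0·4.5 + 0.5·9.5·4.5² = 96.2 m

Phase 2 (coasting upward): v₀ = 42.8 m/s, a = -9.8 m/s².
v = v₀ + at → t = (0 − 42.8) / -9.8 = 4.36 s
v² = v₀² + 2aΔx → Δx = (0² − 42.8²)/(2·-9.8) = 93.2 m

Phase 3 (free fall): v₀ = 0 m/s, a = -9.8 m/s².
Falls 189 m from rest: t = √(2·189/9.8) = 6.22 s; v = g·t = 60.9 m/s.
Total time = 4.50 + 4.36 + 6.22 = 15.1 s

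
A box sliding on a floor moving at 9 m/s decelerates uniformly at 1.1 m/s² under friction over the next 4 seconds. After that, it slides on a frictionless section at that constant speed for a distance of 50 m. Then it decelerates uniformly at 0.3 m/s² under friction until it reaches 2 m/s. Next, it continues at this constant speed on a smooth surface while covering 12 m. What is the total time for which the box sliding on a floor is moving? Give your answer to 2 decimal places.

Phase 1 (decelerating): v₀ = 9.00 m/s, a = -1.1 m/s².
v = v₀ + at = 9.00 + (-1.1)(4) = 4.60 m/s
Δx = v₀t + ½at² = 9.00·4 + 0.5·-1.1·4² = 27.2 m

Phase 2 (constant speed): v₀ = 4.60 m/s, a = 0 m/s².
Constant speed: t = d/v = 50/4.60 = 10.9 s

Phase 3 (decelerating): v₀ = 4.60 m/s, a = -0.3 m/s².
v = v₀ + at → t = (2 − 4.60) / -0.3 = 8.67 s
v² = v₀² + 2aΔx → Δx = (2² − 4.60²)/(2·-0.3) = 28.6 m

Phase 4 (constant speed): v₀ = 2.00 m/s, a = 0 m/s².
Constant speed: t = d/v = 12/2.00 = 6.00 s
Total time = 4.00 + 10.9 + 8.67 + 6.00 = 29.5 s

29.54 s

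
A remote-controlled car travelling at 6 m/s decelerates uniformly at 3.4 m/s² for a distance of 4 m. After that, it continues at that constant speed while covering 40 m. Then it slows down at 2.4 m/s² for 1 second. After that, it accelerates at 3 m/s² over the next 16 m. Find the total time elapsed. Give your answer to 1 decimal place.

Phase 1 (decelerating): v₀ = 6.00 m/s, a = -3.4 m/s².
v² = v₀² + 2aΔx = 6.00² + 2·-3.4·4 = 8.80 → v = 2.97 m/s
t = (v − v₀)/a = (2.97 − 6.00)/-3.4 = 0.892 s

Phase 2 (constant speed): v₀ = 2.97 m/s, a = 0 m/s².
Constant speed: t = d/v = 40/2.97 = 13.5 s

Phase 3 (decelerating): v₀ = 2.97 m/s, a = -2.4 m/s².
v = v₀ + at = 2.97 + (-2.4)(1) = 0.566 m/s
Δx = v₀t + ½at² = 2.97·1 + 0.5·-2.4·1² = 1.77 m

Phase 4 (accelerating): v₀ = 0.566 m/s, a = 3 m/s².
v² = v₀² + 2aΔx = 0.566² + 2·3·16 = 96.3 → v = 9.81 m/s
t = (v − v₀)/a = (9.81 − 0.566)/3 = 3.08 s
Total time = 0.892 + 13.5 + 1.00 + 3.08 = 18.5 s

18.5 s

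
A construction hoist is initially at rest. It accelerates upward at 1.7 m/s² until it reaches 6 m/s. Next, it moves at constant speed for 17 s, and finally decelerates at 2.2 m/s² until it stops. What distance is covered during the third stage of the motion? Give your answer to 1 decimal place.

Phase 1 (accelerating): v₀ = 0 m/s, a = 1.7 m/s².
v = v₀ + at → t = (6 − 0) / 1.7 = 3.53 s
v² = v₀² + 2aΔx → Δx = (6² − 0²)/(2·1.7) = 10.6 m

Phase 2 (constant speed): v₀ = 6.00 m/s, a = 0 m/s².
v = v₀ + at = 6.00 + (0)(17) = 6.00 m/s
Δx = v₀t + ½at² = 6.00·17 + 0.5·0·17² = 102 m

Phase 3 (decelerating): v₀ = 6.00 m/s, a = -2.2 m/s².
v = v₀ + at → t = (0 − 6.00) / -2.2 = 2.73 s
v² = v₀² + 2aΔx → Δx = (0² − 6.00²)/(2·-2.2) = 8.18 m
Distance in phase 3 = 8.18 m

8.2 m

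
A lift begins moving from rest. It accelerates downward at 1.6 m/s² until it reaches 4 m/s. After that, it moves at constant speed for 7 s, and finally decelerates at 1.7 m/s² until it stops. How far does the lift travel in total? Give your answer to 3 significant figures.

37.7 m

Phase 1 (accelerating): v₀ = 0 m/s, a = 1.6 m/s².
v = v₀ + at → t = (4 − 0) / 1.6 = 2.50 s
v² = v₀² + 2aΔx → Δx = (4² − 0²)/(2·1.6) = 5.00 m

Phase 2 (constant speed): v₀ = 4.00 m/s, a = 0 m/s².
v = v₀ + at = 4.00 + (0)(7) = 4.00 m/s
Δx = v₀t + ½at² = 4.00·7 + 0.5·0·7² = 28.0 m

Phase 3 (decelerating): v₀ = 4.00 m/s, a = -1.7 m/s².
v = v₀ + at → t = (0 − 4.00) / -1.7 = 2.35 s
v² = v₀² + 2aΔx → Δx = (0² − 4.00²)/(2·-1.7) = 4.71 m
Total distance = 5.00 + 28.0 + 4.71 = 37.7 m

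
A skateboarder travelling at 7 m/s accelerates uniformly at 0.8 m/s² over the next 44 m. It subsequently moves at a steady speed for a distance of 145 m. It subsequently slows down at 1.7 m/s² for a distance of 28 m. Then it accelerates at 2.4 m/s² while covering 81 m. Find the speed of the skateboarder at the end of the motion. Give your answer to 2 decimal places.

20.32 m/s

Phase 1 (accelerating): v₀ = 7.00 m/s, a = 0.8 m/s².
v² = v₀² + 2aΔx = 7.00² + 2·0.8·44 = 119 → v = 10.9 m/s
t = (v − v₀)/a = (10.9 − 7.00)/0.8 = 4.91 s

Phase 2 (constant speed): v₀ = 10.9 m/s, a = 0 m/s².
Constant speed: t = d/v = 145/10.9 = 13.3 s

Phase 3 (decelerating): v₀ = 10.9 m/s, a = -1.7 m/s².
v² = v₀² + 2aΔx = 10.9² + 2·-1.7·28 = 24.2 → v = 4.92 m/s
t = (v − v₀)/a = (4.92 − 10.9)/-1.7 = 3.53 s

Phase 4 (accelerating): v₀ = 4.92 m/s, a = 2.4 m/s².
v² = v₀² + 2aΔx = 4.92² + 2·2.4·81 = 413 → v = 20.3 m/s
t = (v − v₀)/a = (20.3 − 4.92)/2.4 = 6.42 s
Final speed = 20.3 m/s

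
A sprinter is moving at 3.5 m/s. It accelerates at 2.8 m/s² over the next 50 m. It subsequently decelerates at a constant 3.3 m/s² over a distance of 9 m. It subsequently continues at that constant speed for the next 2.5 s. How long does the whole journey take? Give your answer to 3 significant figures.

Phase 1 (accelerating): v₀ = 3.50 m/s, a = 2.8 m/s².
v² = v₀² + 2aΔx = 3.50² + 2·2.8·50 = 292 → v = 17.1 m/s
t = (v − v₀)/a = (17.1 − 3.50)/2.8 = 4.86 s

Phase 2 (decelerating): v₀ = 17.1 m/s, a = -3.3 m/s².
v² = v₀² + 2aΔx = 17.1² + 2·-3.3·9 = 233 → v = 15.3 m/s
t = (v − v₀)/a = (15.3 − 17.1)/-3.3 = 0.556 s

Phase 3 (constant speed): v₀ = 15.3 m/s, a = 0 m/s².
v = v₀ + at = 15.3 + (0)(2.5) = 15.3 m/s
Δx = v₀t + ½at² = 15.3·2.5 + 0.5·0·2.5² = 38.1 m
Total time = 4.86 + 0.556 + 2.50 = 7.91 s

7.91 s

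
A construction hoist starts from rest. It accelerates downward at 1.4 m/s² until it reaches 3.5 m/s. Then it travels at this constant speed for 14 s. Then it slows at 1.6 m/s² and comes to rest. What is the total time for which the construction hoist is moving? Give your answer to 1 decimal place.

Phase 1 (accelerating): v₀ = 0 m/s, a = 1.4 m/s².
v = v₀ + at → t = (3.5 − 0) / 1.4 = 2.50 s
v² = v₀² + 2aΔx → Δx = (3.5² − 0²)/(2·1.4) = 4.38 m

Phase 2 (constant speed): v₀ = 3.50 m/s, a = 0 m/s².
v = v₀ + at = 3.50 + (0)(14) = 3.50 m/s
Δx = v₀t + ½at² = 3.50·14 + 0.5·0·14² = 49.0 m

Phase 3 (decelerating): v₀ = 3.50 m/s, a = -1.6 m/s².
v = v₀ + at → t = (0 − 3.50) / -1.6 = 2.19 s
v² = v₀² + 2aΔx → Δx = (0² − 3.50²)/(2·-1.6) = 3.83 m
Total time = 2.50 + 14.0 + 2.19 = 18.7 s

18.7 s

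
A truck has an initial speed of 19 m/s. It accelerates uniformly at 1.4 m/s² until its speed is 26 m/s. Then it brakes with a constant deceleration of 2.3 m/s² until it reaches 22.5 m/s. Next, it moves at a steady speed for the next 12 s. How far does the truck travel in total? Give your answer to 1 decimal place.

419.4 m

Phase 1 (accelerating): v₀ = 19.0 m/s, a = 1.4 m/s².
v = v₀ + at → t = (26 − 19.0) / 1.4 = 5.00 s
v² = v₀² + 2aΔx → Δx = (26² − 19.0²)/(2·1.4) = 113 m

Phase 2 (decelerating): v₀ = 26.0 m/s, a = -2.3 m/s².
v = v₀ + at → t = (22.5 − 26.0) / -2.3 = 1.52 s
v² = v₀² + 2aΔx → Δx = (22.5² − 26.0²)/(2·-2.3) = 36.9 m

Phase 3 (constant speed): v₀ = 22.5 m/s, a = 0 m/s².
v = v₀ + at = 22.5 + (0)(12) = 22.5 m/s
Δx = v₀t + ½at² = 22.5·12 + 0.5·0·12² = 270 m
Total distance = 113 + 36.9 + 270 = 419 m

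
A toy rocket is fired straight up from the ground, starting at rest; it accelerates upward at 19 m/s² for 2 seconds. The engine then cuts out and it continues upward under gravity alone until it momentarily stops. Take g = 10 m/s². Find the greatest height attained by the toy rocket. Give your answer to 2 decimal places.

110.20 m

Phase 1 (powered ascent): v₀ = 0 m/s, a = 19 m/s².
v = v₀ + at = 0 + (19)(2) = 38.0 m/s
Δx = v₀t + ½at² = 0·2 + 0.5·19·2² = 38.0 m

Phase 2 (coasting upward): v₀ = 38.0 m/s, a = -10 m/s².
v = v₀ + at → t = (0 − 38.0) / -10 = 3.80 s
v² = v₀² + 2aΔx → Δx = (0² − 38.0²)/(2·-10) = 72.2 m
Maximum height = 38.0 + 72.2 = 110 m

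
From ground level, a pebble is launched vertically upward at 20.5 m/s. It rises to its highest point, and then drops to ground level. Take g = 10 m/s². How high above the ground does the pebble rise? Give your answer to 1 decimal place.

21.0 m

Phase 1 (rising): v₀ = 20.5 m/s, a = -10 m/s².
v = v₀ + at → t = (0 − 20.5) / -10 = 2.05 s
v² = v₀² + 2aΔx → Δx = (0² − 20.5²)/(2·-10) = 21.0 m
Maximum height = 21.0 m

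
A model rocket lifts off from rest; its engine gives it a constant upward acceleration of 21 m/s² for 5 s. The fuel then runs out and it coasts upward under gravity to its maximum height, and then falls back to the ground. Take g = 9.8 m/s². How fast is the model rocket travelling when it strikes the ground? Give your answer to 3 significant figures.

Phase 1 (powered ascent): v₀ = 0 m/s, a = 21 m/s².
v = v₀ + at = 0 + (21)(5) = 105 m/s
Δx = v₀t + ½at² = 0·5 + 0.5·21·5² = 262 m

Phase 2 (coasting upward): v₀ = 105 m/s, a = -9.8 m/s².
v = v₀ + at → t = (0 − 105) / -9.8 = 10.7 s
v² = v₀² + 2aΔx → Δx = (0² − 105²)/(2·-9.8) = 562 m

Phase 3 (free fall): v₀ = 0 m/s, a = -9.8 m/s².
Falls 825 m from rest: t = √(2·825/9.8) = 13.0 s; v = g·t = 127 m/s.
Impact speed = 127 m/s

127 m/s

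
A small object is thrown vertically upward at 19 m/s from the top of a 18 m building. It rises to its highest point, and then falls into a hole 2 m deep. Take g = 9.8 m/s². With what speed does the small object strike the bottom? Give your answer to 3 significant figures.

Phase 1 (rising): v₀ = 19.0 m/s, a = -9.8 m/s².
v = v₀ + at → t = (0 − 19.0) / -9.8 = 1.94 s
v² = v₀² + 2aΔx → Δx = (0² − 19.0²)/(2·-9.8) = 18.4 m

Phase 2 (falling): v₀ = 0 m/s, a = -9.8 m/s².
Falls 38.4 m from rest: t = √(2·38.4/9.8) = 2.80 s; v = g·t = 27.4 m/s.
Final speed = 27.4 m/s

27.4 m/s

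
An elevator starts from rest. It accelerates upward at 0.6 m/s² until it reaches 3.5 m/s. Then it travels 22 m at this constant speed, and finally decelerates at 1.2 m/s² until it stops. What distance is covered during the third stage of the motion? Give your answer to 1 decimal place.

5.1 m

Phase 1 (accelerating): v₀ = 0 m/s, a = 0.6 m/s².
v = v₀ + at → t = (3.5 − 0) / 0.6 = 5.83 s
v² = v₀² + 2aΔx → Δx = (3.5² − 0²)/(2·0.6) = 10.2 m

Phase 2 (constant speed): v₀ = 3.50 m/s, a = 0 m/s².
Constant speed: t = d/v = 22/3.50 = 6.29 s

Phase 3 (decelerating): v₀ = 3.50 m/s, a = -1.2 m/s².
v = v₀ + at → t = (0 − 3.50) / -1.2 = 2.92 s
v² = v₀² + 2aΔx → Δx = (0² − 3.50²)/(2·-1.2) = 5.10 m
Distance in phase 3 = 5.10 m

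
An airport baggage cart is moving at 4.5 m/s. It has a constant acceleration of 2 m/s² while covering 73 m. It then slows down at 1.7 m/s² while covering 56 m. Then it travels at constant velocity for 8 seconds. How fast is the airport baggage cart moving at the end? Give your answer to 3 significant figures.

Phase 1 (accelerating): v₀ = 4.50 m/s, a = 2 m/s².
v² = v₀² + 2aΔx = 4.50² + 2·2·73 = 312 → v = 17.7 m/s
t = (v − v₀)/a = (17.7 − 4.50)/2 = 6.59 s

Phase 2 (decelerating): v₀ = 17.7 m/s, a = -1.7 m/s².
v² = v₀² + 2aΔx = 17.7² + 2·-1.7·56 = 122 → v = 11.0 m/s
t = (v − v₀)/a = (11.0 − 17.7)/-1.7 = 3.90 s

Phase 3 (constant speed): v₀ = 11.0 m/s, a = 0 m/s².
v = v₀ + at = 11.0 + (0)(8) = 11.0 m/s
Δx = v₀t + ½at² = 11.0·8 + 0.5·0·8² = 88.3 m
Final speed = 11.0 m/s

11.0 m/s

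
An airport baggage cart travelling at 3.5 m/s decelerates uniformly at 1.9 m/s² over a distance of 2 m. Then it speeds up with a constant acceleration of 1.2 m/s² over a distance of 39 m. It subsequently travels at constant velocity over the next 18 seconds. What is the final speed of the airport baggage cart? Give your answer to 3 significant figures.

Phase 1 (decelerating): v₀ = 3.50 m/s, a = -1.9 m/s².
v² = v₀² + 2aΔx = 3.50² + 2·-1.9·2 = 4.65 → v = 2.16 m/s
t = (v − v₀)/a = (2.16 − 3.50)/-1.9 = 0.707 s

Phase 2 (accelerating): v₀ = 2.16 m/s, a = 1.2 m/s².
v² = v₀² + 2aΔx = 2.16² + 2·1.2·39 = 98.2 → v = 9.91 m/s
t = (v − v₀)/a = (9.91 − 2.16)/1.2 = 6.46 s

Phase 3 (constant speed): v₀ = 9.91 m/s, a = 0 m/s².
v = v₀ + at = 9.91 + (0)(18) = 9.91 m/s
Δx = v₀t + ½at² = 9.91·18 + 0.5·0·18² = 178 m
Final speed = 9.91 m/s

9.91 m/s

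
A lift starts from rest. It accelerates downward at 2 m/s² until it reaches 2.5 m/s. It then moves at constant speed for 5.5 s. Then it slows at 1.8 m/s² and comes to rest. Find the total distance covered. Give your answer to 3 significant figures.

Phase 1 (accelerating): v₀ = 0 m/s, a = 2 m/s².
v = v₀ + at → t = (2.5 − 0) / 2 = 1.25 s
v² = v₀² + 2aΔx → Δx = (2.5² − 0²)/(2·2) = 1.56 m

Phase 2 (constant speed): v₀ = 2.50 m/s, a = 0 m/s².
v = v₀ + at = 2.50 + (0)(5.5) = 2.50 m/s
Δx = v₀t + ½at² = 2.50·5.5 + 0.5·0·5.5² = 13.8 m

Phase 3 (decelerating): v₀ = 2.50 m/s, a = -1.8 m/s².
v = v₀ + at → t = (0 − 2.50) / -1.8 = 1.39 s
v² = v₀² + 2aΔx → Δx = (0² − 2.50²)/(2·-1.8) = 1.74 m
Total distance = 1.56 + 13.8 + 1.74 = 17.0 m

17.0 m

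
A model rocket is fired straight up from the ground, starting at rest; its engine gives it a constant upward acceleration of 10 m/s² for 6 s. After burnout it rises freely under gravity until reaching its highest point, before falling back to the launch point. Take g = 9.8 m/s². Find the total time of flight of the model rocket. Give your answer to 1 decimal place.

20.7 s

Phase 1 (powered ascent): v₀ = 0 m/s, a = 10 m/s².
v = v₀ + at = 0 + (10)(6) = 60.0 m/s
Δx = v₀t + ½at² = 0·6 + 0.5·10·6² = 180 m

Phase 2 (coasting upward): v₀ = 60.0 m/s, a = -9.8 m/s².
v = v₀ + at → t = (0 − 60.0) / -9.8 = 6.12 s
v² = v₀² + 2aΔx → Δx = (0² − 60.0²)/(2·-9.8) = 184 m

Phase 3 (free fall): v₀ = 0 m/s, a = -9.8 m/s².
Falls 364 m from rest: t = √(2·364/9.8) = 8.62 s; v = g·t = 84.4 m/s.
Total time = 6.00 + 6.12 + 8.62 = 20.7 s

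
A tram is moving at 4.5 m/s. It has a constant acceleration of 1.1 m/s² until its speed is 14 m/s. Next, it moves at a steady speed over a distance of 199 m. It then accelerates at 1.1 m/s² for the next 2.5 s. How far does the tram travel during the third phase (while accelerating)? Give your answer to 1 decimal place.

Phase 1 (accelerating): v₀ = 4.50 m/s, a = 1.1 m/s².
v = v₀ + at → t = (14 − 4.50) / 1.1 = 8.64 s
v² = v₀² + 2aΔx → Δx = (14² − 4.50²)/(2·1.1) = 79.9 m

Phase 2 (constant speed): v₀ = 14.0 m/s, a = 0 m/s².
Constant speed: t = d/v = 199/14.0 = 14.2 s

Phase 3 (accelerating): v₀ = 14.0 m/s, a = 1.1 m/s².
v = v₀ + at = 14.0 + (1.1)(2.5) = 16.8 m/s
Δx = v₀t + ½at² = 14.0·2.5 + 0.5·1.1·2.5² = 38.4 m
Distance in phase 3 = 38.4 m

38.4 m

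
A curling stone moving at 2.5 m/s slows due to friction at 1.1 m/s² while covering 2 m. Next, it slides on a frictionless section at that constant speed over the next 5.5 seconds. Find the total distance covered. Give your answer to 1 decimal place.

Phase 1 (decelerating): v₀ = 2.50 m/s, a = -1.1 m/s².
v² = v₀² + 2aΔx = 2.50² + 2·-1.1·2 = 1.85 → v = 1.36 m/s
t = (v − v₀)/a = (1.36 − 2.50)/-1.1 = 1.04 s

Phase 2 (constant speed): v₀ = 1.36 m/s, a = 0 m/s².
v = v₀ + at = 1.36 + (0)(5.5) = 1.36 m/s
Δx = v₀t + ½at² = 1.36·5.5 + 0.5·0·5.5² = 7.48 m
Total distance = 2.00 + 7.48 = 9.48 m

9.5 m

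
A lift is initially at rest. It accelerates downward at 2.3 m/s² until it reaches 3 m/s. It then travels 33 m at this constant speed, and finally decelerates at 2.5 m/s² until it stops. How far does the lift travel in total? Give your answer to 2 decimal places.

36.76 m

Phase 1 (accelerating): v₀ = 0 m/s, a = 2.3 m/s².
v = v₀ + at → t = (3 − 0) / 2.3 = 1.30 s
v² = v₀² + 2aΔx → Δx = (3² − 0²)/(2·2.3) = 1.96 m

Phase 2 (constant speed): v₀ = 3.00 m/s, a = 0 m/s².
Constant speed: t = d/v = 33/3.00 = 11.0 s

Phase 3 (decelerating): v₀ = 3.00 m/s, a = -2.5 m/s².
v = v₀ + at → t = (0 − 3.00) / -2.5 = 1.20 s
v² = v₀² + 2aΔx → Δx = (0² − 3.00²)/(2·-2.5) = 1.80 m
Total distance = 1.96 + 33.0 + 1.80 = 36.8 m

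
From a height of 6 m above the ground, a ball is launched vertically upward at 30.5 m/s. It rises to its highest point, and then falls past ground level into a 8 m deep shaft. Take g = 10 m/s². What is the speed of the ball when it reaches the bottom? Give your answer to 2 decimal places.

Phase 1 (rising): v₀ = 30.5 m/s, a = -10 m/s².
v = v₀ + at → t = (0 − 30.5) / -10 = 3.05 s
v² = v₀² + 2aΔx → Δx = (0² − 30.5²)/(2·-10) = 46.5 m

Phase 2 (falling): v₀ = 0 m/s, a = -10 m/s².
Falls 60.5 m from rest: t = √(2·60.5/10) = 3.48 s; v = g·t = 34.8 m/s.
Final speed = 34.8 m/s

34.79 m/s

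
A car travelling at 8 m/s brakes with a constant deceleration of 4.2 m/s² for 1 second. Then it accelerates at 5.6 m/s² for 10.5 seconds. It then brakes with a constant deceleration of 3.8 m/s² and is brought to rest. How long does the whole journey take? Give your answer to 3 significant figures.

28.0 s

Phase 1 (decelerating): v₀ = 8.00 m/s, a = -4.2 m/s².
v = v₀ + at = 8.00 + (-4.2)(1) = 3.80 m/s
Δx = v₀t + ½at² = 8.00·1 + 0.5·-4.2·1² = 5.90 m

Phase 2 (accelerating): v₀ = 3.80 m/s, a = 5.6 m/s².
v = v₀ + at = 3.80 + (5.6)(10.5) = 62.6 m/s
Δx = v₀t + ½at² = 3.80·10.5 + 0.5·5.6·10.5² = 349 m

Phase 3 (decelerating): v₀ = 62.6 m/s, a = -3.8 m/s².
v = v₀ + at → t = (0 − 62.6) / -3.8 = 16.5 s
v² = v₀² + 2aΔx → Δx = (0² − 62.6²)/(2·-3.8) = 516 m
Total time = 1.00 + 10.5 + 16.5 = 28.0 s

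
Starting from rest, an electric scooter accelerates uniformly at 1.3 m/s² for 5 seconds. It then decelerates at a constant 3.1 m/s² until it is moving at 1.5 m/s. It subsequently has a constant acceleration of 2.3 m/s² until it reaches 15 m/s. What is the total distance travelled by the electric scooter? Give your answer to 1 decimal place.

Phase 1 (accelerating): v₀ = 0 m/s, a = 1.3 m/s².
v = v₀ + at = 0 + (1.3)(5) = 6.50 m/s
Δx = v₀t + ½at² = 0·5 + 0.5·1.3·5² = 16.2 m

Phase 2 (decelerating): v₀ = 6.50 m/s, a = -3.1 m/s².
v = v₀ + at → t = (1.5 − 6.50) / -3.1 = 1.61 s
v² = v₀² + 2aΔx → Δx = (1.5² − 6.50²)/(2·-3.1) = 6.45 m

Phase 3 (accelerating): v₀ = 1.50 m/s, a = 2.3 m/s².
v = v₀ + at → t = (15 − 1.50) / 2.3 = 5.87 s
v² = v₀² + 2aΔx → Δx = (15² − 1.50²)/(2·2.3) = 48.4 m
Total distance = 16.2 + 6.45 + 48.4 = 71.1 m

71.1 m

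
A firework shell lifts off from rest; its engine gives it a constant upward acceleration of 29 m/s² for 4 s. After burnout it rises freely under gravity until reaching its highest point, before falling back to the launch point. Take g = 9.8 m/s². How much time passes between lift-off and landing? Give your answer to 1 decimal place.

29.5 s

Phase 1 (powered ascent): v₀ = 0 m/s, a = 29 m/s².
v = v₀ + at = 0 + (29)(4) = 116 m/s
Δx = v₀t + ½at² = 0·4 + 0.5·29·4² = 232 m

Phase 2 (coasting upward): v₀ = 116 m/s, a = -9.8 m/s².
v = v₀ + at → t = (0 − 116) / -9.8 = 11.8 s
v² = v₀² + 2aΔx → Δx = (0² − 116²)/(2·-9.8) = 687 m

Phase 3 (free fall): v₀ = 0 m/s, a = -9.8 m/s².
Falls 919 m from rest: t = √(2·919/9.8) = 13.7 s; v = g·t = 134 m/s.
Total time = 4.00 + 11.8 + 13.7 = 29.5 s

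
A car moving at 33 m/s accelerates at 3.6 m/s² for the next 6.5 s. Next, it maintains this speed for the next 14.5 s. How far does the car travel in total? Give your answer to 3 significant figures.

1110 m

Phase 1 (accelerating): v₀ = 33.0 m/s, a = 3.6 m/s².
v = v₀ + at = 33.0 + (3.6)(6.5) = 56.4 m/s
Δx = v₀t + ½at² = 33.0·6.5 + 0.5·3.6·6.5² = 291 m

Phase 2 (constant speed): v₀ = 56.4 m/s, a = 0 m/s².
v = v₀ + at = 56.4 + (0)(14.5) = 56.4 m/s
Δx = v₀t + ½at² = 56.4·14.5 + 0.5·0·14.5² = 818 m
Total distance = 291 + 818 = 1110 m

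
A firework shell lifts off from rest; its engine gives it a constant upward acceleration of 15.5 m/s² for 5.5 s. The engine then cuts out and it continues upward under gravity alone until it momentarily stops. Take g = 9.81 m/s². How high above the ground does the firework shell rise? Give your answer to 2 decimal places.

Phase 1 (powered ascent): v₀ = 0 m/s, a = 15.5 m/s².
v = v₀ + at = 0 + (15.5)(5.5) = 85.2 m/s
Δx = v₀t + ½at² = 0·5.5 + 0.5·15.5·5.5² = 234 m

Phase 2 (coasting upward): v₀ = 85.2 m/s, a = -9.81 m/s².
v = v₀ + at → t = (0 − 85.2) / -9.81 = 8.69 s
v² = v₀² + 2aΔx → Δx = (0² − 85.2²)/(2·-9.81) = 370 m
Maximum height = 234 + 370 = 605 m

604.85 m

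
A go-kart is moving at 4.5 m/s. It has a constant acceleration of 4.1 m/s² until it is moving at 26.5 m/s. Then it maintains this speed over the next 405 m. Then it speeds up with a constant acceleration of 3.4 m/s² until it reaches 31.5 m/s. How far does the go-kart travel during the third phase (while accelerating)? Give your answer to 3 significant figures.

42.6 m

Phase 1 (accelerating): v₀ = 4.50 m/s, a = 4.1 m/s².
v = v₀ + at → t = (26.5 − 4.50) / 4.1 = 5.37 s
v² = v₀² + 2aΔx → Δx = (26.5² − 4.50²)/(2·4.1) = 83.2 m

Phase 2 (constant speed): v₀ = 26.5 m/s, a = 0 m/s².
Constant speed: t = d/v = 405/26.5 = 15.3 s

Phase 3 (accelerating): v₀ = 26.5 m/s, a = 3.4 m/s².
v = v₀ + at → t = (31.5 − 26.5) / 3.4 = 1.47 s
v² = v₀² + 2aΔx → Δx = (31.5² − 26.5²)/(2·3.4) = 42.6 m
Distance in phase 3 = 42.6 m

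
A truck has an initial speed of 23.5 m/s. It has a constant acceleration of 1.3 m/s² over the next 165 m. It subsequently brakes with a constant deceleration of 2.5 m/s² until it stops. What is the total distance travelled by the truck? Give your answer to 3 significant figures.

361 m

Phase 1 (accelerating): v₀ = 23.5 m/s, a = 1.3 m/s².
v² = v₀² + 2aΔx = 23.5² + 2·1.3·165 = 981 → v = 31.3 m/s
t = (v − v₀)/a = (31.3 − 23.5)/1.3 = 6.02 s

Phase 2 (decelerating): v₀ = 31.3 m/s, a = -2.5 m/s².
v = v₀ + at → t = (0 − 31.3) / -2.5 = 12.5 s
v² = v₀² + 2aΔx → Δx = (0² − 31.3²)/(2·-2.5) = 196 m
Total distance = 165 + 196 = 361 m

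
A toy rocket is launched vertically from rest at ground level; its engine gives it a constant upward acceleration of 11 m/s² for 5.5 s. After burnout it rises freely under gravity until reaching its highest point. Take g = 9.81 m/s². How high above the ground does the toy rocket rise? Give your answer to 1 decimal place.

352.9 m

Phase 1 (powered ascent): v₀ = 0 m/s, a = 11 m/s².
v = v₀ + at = 0 + (11)(5.5) = 60.5 m/s
Δx = v₀t + ½at² = 0·5.5 + 0.5·11·5.5² = 166 m

Phase 2 (coasting upward): v₀ = 60.5 m/s, a = -9.81 m/s².
v = v₀ + at → t = (0 − 60.5) / -9.81 = 6.17 s
v² = v₀² + 2aΔx → Δx = (0² − 60.5²)/(2·-9.81) = 187 m
Maximum height = 166 + 187 = 353 m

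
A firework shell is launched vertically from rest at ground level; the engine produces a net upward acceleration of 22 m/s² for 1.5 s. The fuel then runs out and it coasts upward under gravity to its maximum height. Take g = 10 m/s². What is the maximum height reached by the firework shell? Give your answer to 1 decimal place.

79.2 m

Phase 1 (powered ascent): v₀ = 0 m/s, a = 22 m/s².
v = v₀ + at = 0 + (22)(1.5) = 33.0 m/s
Δx = v₀t + ½at² = 0·1.5 + 0.5·22·1.5² = 24.8 m

Phase 2 (coasting upward): v₀ = 33.0 m/s, a = -10 m/s².
v = v₀ + at → t = (0 − 33.0) / -10 = 3.30 s
v² = v₀² + 2aΔx → Δx = (0² − 33.0²)/(2·-10) = 54.5 m
Maximum height = 24.8 + 54.5 = 79.2 m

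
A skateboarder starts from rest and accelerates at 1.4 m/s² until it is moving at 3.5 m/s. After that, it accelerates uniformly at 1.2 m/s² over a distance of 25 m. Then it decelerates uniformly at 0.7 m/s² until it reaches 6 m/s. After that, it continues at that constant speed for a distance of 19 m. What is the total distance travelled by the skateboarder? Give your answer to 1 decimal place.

Phase 1 (accelerating): v₀ = 0 m/s, a = 1.4 m/s².
v = v₀ + at → t = (3.5 − 0) / 1.4 = 2.50 s
v² = v₀² + 2aΔx → Δx = (3.5² − 0²)/(2·1.4) = 4.38 m

Phase 2 (accelerating): v₀ = 3.50 m/s, a = 1.2 m/s².
v² = v₀² + 2aΔx = 3.50² + 2·1.2·25 = 72.2 → v = 8.50 m/s
t = (v − v₀)/a = (8.50 − 3.50)/1.2 = 4.17 s

Phase 3 (decelerating): v₀ = 8.50 m/s, a = -0.7 m/s².
v = v₀ + at → t = (6 − 8.50) / -0.7 = 3.57 s
v² = v₀² + 2aΔx → Δx = (6² − 8.50²)/(2·-0.7) = 25.9 m

Phase 4 (constant speed): v₀ = 6.00 m/s, a = 0 m/s².
Constant speed: t = d/v = 19/6.00 = 3.17 s
Total distance = 4.38 + 25.0 + 25.9 + 19.0 = 74.3 m

74.3 m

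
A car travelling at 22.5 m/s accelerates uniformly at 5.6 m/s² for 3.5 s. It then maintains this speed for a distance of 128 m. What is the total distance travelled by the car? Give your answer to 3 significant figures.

241 m

Phase 1 (accelerating): v₀ = 22.5 m/s, a = 5.6 m/s².
v = v₀ + at = 22.5 + (5.6)(3.5) = 42.1 m/s
Δx = v₀t + ½at² = 22.5·3.5 + 0.5·5.6·3.5² = 113 m

Phase 2 (constant speed): v₀ = 42.1 m/s, a = 0 m/s².
Constant speed: t = d/v = 128/42.1 = 3.04 s
Total distance = 113 + 128 = 241 m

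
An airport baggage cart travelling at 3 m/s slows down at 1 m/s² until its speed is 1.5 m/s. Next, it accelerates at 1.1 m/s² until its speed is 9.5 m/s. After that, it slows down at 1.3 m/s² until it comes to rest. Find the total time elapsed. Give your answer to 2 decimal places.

Phase 1 (decelerating): v₀ = 3.00 m/s, a = -1 m/s².
v = v₀ + at → t = (1.5 − 3.00) / -1 = 1.50 s
v² = v₀² + 2aΔx → Δx = (1.5² − 3.00²)/(2·-1) = 3.38 m

Phase 2 (accelerating): v₀ = 1.50 m/s, a = 1.1 m/s².
v = v₀ + at → t = (9.5 − 1.50) / 1.1 = 7.27 s
v² = v₀² + 2aΔx → Δx = (9.5² − 1.50²)/(2·1.1) = 40.0 m

Phase 3 (decelerating): v₀ = 9.50 m/s, a = -1.3 m/s².
v = v₀ + at → t = (0 − 9.50) / -1.3 = 7.31 s
v² = v₀² + 2aΔx → Δx = (0² − 9.50²)/(2·-1.3) = 34.7 m
Total time = 1.50 + 7.27 + 7.31 = 16.1 s

16.08 s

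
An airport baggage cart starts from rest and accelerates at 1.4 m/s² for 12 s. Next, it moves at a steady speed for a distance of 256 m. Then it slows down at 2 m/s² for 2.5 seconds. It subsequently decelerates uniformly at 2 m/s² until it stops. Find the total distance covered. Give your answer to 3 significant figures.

427 m

Phase 1 (accelerating): v₀ = 0 m/s, a = 1.4 m/s².
v = v₀ + at = 0 + (1.4)(12) = 16.8 m/s
Δx = v₀t + ½at² = 0·12 + 0.5·1.4·12² = 101 m

Phase 2 (constant speed): v₀ = 16.8 m/s, a = 0 m/s².
Constant speed: t = d/v = 256/16.8 = 15.2 s

Phase 3 (decelerating): v₀ = 16.8 m/s, a = -2 m/s².
v = v₀ + at = 16.8 + (-2)(2.5) = 11.8 m/s
Δx = v₀t + ½at² = 16.8·2.5 + 0.5·-2·2.5² = 35.7 m

Phase 4 (decelerating): v₀ = 11.8 m/s, a = -2 m/s².
v = v₀ + at → t = (0 − 11.8) / -2 = 5.90 s
v² = v₀² + 2aΔx → Δx = (0² − 11.8²)/(2·-2) = 34.8 m
Total distance = 101 + 256 + 35.7 + 34.8 = 427 m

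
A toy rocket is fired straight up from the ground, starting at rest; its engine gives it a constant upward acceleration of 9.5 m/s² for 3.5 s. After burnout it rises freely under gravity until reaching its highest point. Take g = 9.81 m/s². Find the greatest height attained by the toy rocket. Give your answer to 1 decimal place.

114.5 m

Phase 1 (powered ascent): v₀ = 0 m/s, a = 9.5 m/s².
v = v₀ + at = 0 + (9.5)(3.5) = 33.2 m/s
Δx = v₀t + ½at² = 0·3.5 + 0.5·9.5·3.5² = 58.2 m

Phase 2 (coasting upward): v₀ = 33.2 m/s, a = -9.81 m/s².
v = v₀ + at → t = (0 − 33.2) / -9.81 = 3.39 s
v² = v₀² + 2aΔx → Δx = (0² − 33.2²)/(2·-9.81) = 56.3 m
Maximum height = 58.2 + 56.3 = 115 m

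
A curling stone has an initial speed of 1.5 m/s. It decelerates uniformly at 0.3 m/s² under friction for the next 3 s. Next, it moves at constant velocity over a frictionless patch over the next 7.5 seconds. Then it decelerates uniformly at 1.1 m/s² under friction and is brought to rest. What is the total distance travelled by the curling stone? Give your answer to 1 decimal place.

7.8 m

Phase 1 (decelerating): v₀ = 1.50 m/s, a = -0.3 m/s².
v = v₀ + at = 1.50 + (-0.3)(3) = 0.600 m/s
Δx = v₀t + ½at² = 1.50·3 + 0.5·-0.3·3² = 3.15 m

Phase 2 (constant speed): v₀ = 0.600 m/s, a = 0 m/s².
v = v₀ + at = 0.600 + (0)(7.5) = 0.600 m/s
Δx = v₀t + ½at² = 0.600·7.5 + 0.5·0·7.5² = 4.50 m

Phase 3 (decelerating): v₀ = 0.600 m/s, a = -1.1 m/s².
v = v₀ + at → t = (0 − 0.600) / -1.1 = 0.545 s
v² = v₀² + 2aΔx → Δx = (0² − 0.600²)/(2·-1.1) = 0.164 m
Total distance = 3.15 + 4.50 + 0.164 = 7.81 m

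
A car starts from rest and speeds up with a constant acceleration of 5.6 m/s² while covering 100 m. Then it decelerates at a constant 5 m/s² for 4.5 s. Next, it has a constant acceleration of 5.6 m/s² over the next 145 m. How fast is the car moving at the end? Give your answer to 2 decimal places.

41.76 m/s

Phase 1 (accelerating): v₀ = 0 m/s, a = 5.6 m/s².
v² = v₀² + 2aΔx = 0² + 2·5.6·100 = 1120 → v = 33.5 m/s
t = (v − v₀)/a = (33.5 − 0)/5.6 = 5.98 s

Phase 2 (decelerating): v₀ = 33.5 m/s, a = -5 m/s².
v = v₀ + at = 33.5 + (-5)(4.5) = 11.0 m/s
Δx = v₀t + ½at² = 33.5·4.5 + 0.5·-5·4.5² = 100 m

Phase 3 (accelerating): v₀ = 11.0 m/s, a = 5.6 m/s².
v² = v₀² + 2aΔx = 11.0² + 2·5.6·145 = 1740 → v = 41.8 m/s
t = (v − v₀)/a = (41.8 − 11.0)/5.6 = 5.50 s
Final speed = 41.8 m/s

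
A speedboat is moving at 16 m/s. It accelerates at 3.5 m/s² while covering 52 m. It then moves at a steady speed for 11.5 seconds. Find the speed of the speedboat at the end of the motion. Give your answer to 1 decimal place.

24.9 m/s

Phase 1 (accelerating): v₀ = 16.0 m/s, a = 3.5 m/s².
v² = v₀² + 2aΔx = 16.0² + 2·3.5·52 = 620 → v = 24.9 m/s
t = (v − v₀)/a = (24.9 − 16.0)/3.5 = 2.54 s

Phase 2 (constant speed): v₀ = 24.9 m/s, a = 0 m/s².
v = v₀ + at = 24.9 + (0)(11.5) = 24.9 m/s
Δx = v₀t + ½at² = 24.9·11.5 + 0.5·0·11.5² = 286 m
Final speed = 24.9 m/s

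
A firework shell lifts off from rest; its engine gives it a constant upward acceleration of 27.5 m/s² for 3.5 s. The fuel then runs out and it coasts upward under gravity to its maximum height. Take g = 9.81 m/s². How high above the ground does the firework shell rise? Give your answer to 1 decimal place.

Phase 1 (powered ascent): v₀ = 0 m/s, a = 27.5 m/s².
v = v₀ + at = 0 + (27.5)(3.5) = 96.2 m/s
Δx = v₀t + ½at² = 0·3.5 + 0.5·27.5·3.5² = 168 m

Phase 2 (coasting upward): v₀ = 96.2 m/s, a = -9.81 m/s².
v = v₀ + at → t = (0 − 96.2) / -9.81 = 9.81 s
v² = v₀² + 2aΔx → Δx = (0² − 96.2²)/(2·-9.81) = 472 m
Maximum height = 168 + 472 = 641 m

640.6 m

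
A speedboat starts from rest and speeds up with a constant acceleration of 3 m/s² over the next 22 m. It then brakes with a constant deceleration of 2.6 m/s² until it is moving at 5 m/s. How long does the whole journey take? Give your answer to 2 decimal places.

6.33 s

Phase 1 (accelerating): v₀ = 0 m/s, a = 3 m/s².
v² = v₀² + 2aΔx = 0² + 2·3·22 = 132 → v = 11.5 m/s
t = (v − v₀)/a = (11.5 − 0)/3 = 3.83 s

Phase 2 (decelerating): v₀ = 11.5 m/s, a = -2.6 m/s².
v = v₀ + at → t = (5 − 11.5) / -2.6 = 2.50 s
v² = v₀² + 2aΔx → Δx = (5² − 11.5²)/(2·-2.6) = 20.6 m
Total time = 3.83 + 2.50 = 6.33 s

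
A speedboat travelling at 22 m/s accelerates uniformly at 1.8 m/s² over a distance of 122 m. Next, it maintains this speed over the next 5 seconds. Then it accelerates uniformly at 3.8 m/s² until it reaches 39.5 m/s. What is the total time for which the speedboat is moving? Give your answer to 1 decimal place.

12.1 s

Phase 1 (accelerating): v₀ = 22.0 m/s, a = 1.8 m/s².
v² = v₀² + 2aΔx = 22.0² + 2·1.8·122 = 923 → v = 30.4 m/s
t = (v − v₀)/a = (30.4 − 22.0)/1.8 = 4.66 s

Phase 2 (constant speed): v₀ = 30.4 m/s, a = 0 m/s².
v = v₀ + at = 30.4 + (0)(5) = 30.4 m/s
Δx = v₀t + ½at² = 30.4·5 + 0.5·0·5² = 152 m

Phase 3 (accelerating): v₀ = 30.4 m/s, a = 3.8 m/s².
v = v₀ + at → t = (39.5 − 30.4) / 3.8 = 2.40 s
v² = v₀² + 2aΔx → Δx = (39.5² − 30.4²)/(2·3.8) = 83.8 m
Total time = 4.66 + 5.00 + 2.40 = 12.1 s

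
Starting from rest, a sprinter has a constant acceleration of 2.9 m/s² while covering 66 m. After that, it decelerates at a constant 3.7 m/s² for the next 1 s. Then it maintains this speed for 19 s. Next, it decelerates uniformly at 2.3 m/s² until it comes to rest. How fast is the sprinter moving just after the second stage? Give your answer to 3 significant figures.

Phase 1 (accelerating): v₀ = 0 m/s, a = 2.9 m/s².
v² = v₀² + 2aΔx = 0² + 2·2.9·66 = 383 → v = 19.6 m/s
t = (v − v₀)/a = (19.6 − 0)/2.9 = 6.75 s

Phase 2 (decelerating): v₀ = 19.6 m/s, a = -3.7 m/s².
v = v₀ + at = 19.6 + (-3.7)(1) = 15.9 m/s
Δx = v₀t + ½at² = 19.6·1 + 0.5·-3.7·1² = 17.7 m
Speed at end of phase 2 = 15.9 m/s

15.9 m/s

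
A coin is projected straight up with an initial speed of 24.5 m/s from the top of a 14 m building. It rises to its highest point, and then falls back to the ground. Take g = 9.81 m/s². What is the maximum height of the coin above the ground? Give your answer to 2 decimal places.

Phase 1 (rising): v₀ = 24.5 m/s, a = -9.81 m/s².
v = v₀ + at → t = (0 − 24.5) / -9.81 = 2.50 s
v² = v₀² + 2aΔx → Δx = (0² − 24.5²)/(2·-9.81) = 30.6 m
Maximum height = 14 + 30.6 = 44.6 m

44.59 m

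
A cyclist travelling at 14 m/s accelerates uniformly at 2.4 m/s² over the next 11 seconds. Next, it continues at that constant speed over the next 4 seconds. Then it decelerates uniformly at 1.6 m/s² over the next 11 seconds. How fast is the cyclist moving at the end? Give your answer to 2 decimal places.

22.80 m/s

Phase 1 (accelerating): v₀ = 14.0 m/s, a = 2.4 m/s².
v = v₀ + at = 14.0 + (2.4)(11) = 40.4 m/s
Δx = v₀t + ½at² = 14.0·11 + 0.5·2.4·11² = 299 m

Phase 2 (constant speed): v₀ = 40.4 m/s, a = 0 m/s².
v = v₀ + at = 40.4 + (0)(4) = 40.4 m/s
Δx = v₀t + ½at² = 40.4·4 + 0.5·0·4² = 162 m

Phase 3 (decelerating): v₀ = 40.4 m/s, a = -1.6 m/s².
v = v₀ + at = 40.4 + (-1.6)(11) = 22.8 m/s
Δx = v₀t + ½at² = 40.4·11 + 0.5·-1.6·11² = 348 m
Final speed = 22.8 m/s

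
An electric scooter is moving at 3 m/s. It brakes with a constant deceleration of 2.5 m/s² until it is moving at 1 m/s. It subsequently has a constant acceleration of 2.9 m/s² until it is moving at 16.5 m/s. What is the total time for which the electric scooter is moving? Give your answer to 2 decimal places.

Phase 1 (decelerating): v₀ = 3.00 m/s, a = -2.5 m/s².
v = v₀ + at → t = (1 − 3.00) / -2.5 = 0.800 s
v² = v₀² + 2aΔx → Δx = (1² − 3.00²)/(2·-2.5) = 1.60 m

Phase 2 (accelerating): v₀ = 1.00 m/s, a = 2.9 m/s².
v = v₀ + at → t = (16.5 − 1.00) / 2.9 = 5.34 s
v² = v₀² + 2aΔx → Δx = (16.5² − 1.00²)/(2·2.9) = 46.8 m
Total time = 0.800 + 5.34 = 6.14 s

6.14 s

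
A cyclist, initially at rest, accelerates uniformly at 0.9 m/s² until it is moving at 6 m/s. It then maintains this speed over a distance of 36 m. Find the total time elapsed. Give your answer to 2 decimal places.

Phase 1 (accelerating): v₀ = 0 m/s, a = 0.9 m/s².
v = v₀ + at → t = (6 − 0) / 0.9 = 6.67 s
v² = v₀² + 2aΔx → Δx = (6² − 0²)/(2·0.9) = 20.0 m

Phase 2 (constant speed): v₀ = 6.00 m/s, a = 0 m/s².
Constant speed: t = d/v = 36/6.00 = 6.00 s
Total time = 6.67 + 6.00 = 12.7 s

12.67 s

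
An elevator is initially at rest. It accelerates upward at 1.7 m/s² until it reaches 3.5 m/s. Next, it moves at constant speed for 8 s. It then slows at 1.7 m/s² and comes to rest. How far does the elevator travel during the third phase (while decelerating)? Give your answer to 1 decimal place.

Phase 1 (accelerating): v₀ = 0 m/s, a = 1.7 m/s².
v = v₀ + at → t = (3.5 − 0) / 1.7 = 2.06 s
v² = v₀² + 2aΔx → Δx = (3.5² − 0²)/(2·1.7) = 3.60 m

Phase 2 (constant speed): v₀ = 3.50 m/s, a = 0 m/s².
v = v₀ + at = 3.50 + (0)(8) = 3.50 m/s
Δx = v₀t + ½at² = 3.50·8 + 0.5·0·8² = 28.0 m

Phase 3 (decelerating): v₀ = 3.50 m/s, a = -1.7 m/s².
v = v₀ + at → t = (0 − 3.50) / -1.7 = 2.06 s
v² = v₀² + 2aΔx → Δx = (0² − 3.50²)/(2·-1.7) = 3.60 m
Distance in phase 3 = 3.60 m

3.6 m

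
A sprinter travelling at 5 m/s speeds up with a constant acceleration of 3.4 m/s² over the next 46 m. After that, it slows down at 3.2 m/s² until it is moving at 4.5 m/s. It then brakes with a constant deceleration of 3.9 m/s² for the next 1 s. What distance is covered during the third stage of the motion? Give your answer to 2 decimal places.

2.55 m

Phase 1 (accelerating): v₀ = 5.00 m/s, a = 3.4 m/s².
v² = v₀² + 2aΔx = 5.00² + 2·3.4·46 = 338 → v = 18.4 m/s
t = (v − v₀)/a = (18.4 − 5.00)/3.4 = 3.94 s

Phase 2 (decelerating): v₀ = 18.4 m/s, a = -3.2 m/s².
v = v₀ + at → t = (4.5 − 18.4) / -3.2 = 4.34 s
v² = v₀² + 2aΔx → Δx = (4.5² − 18.4²)/(2·-3.2) = 49.6 m

Phase 3 (decelerating): v₀ = 4.50 m/s, a = -3.9 m/s².
v = v₀ + at = 4.50 + (-3.9)(1) = 0.600 m/s
Δx = v₀t + ½at² = 4.50·1 + 0.5·-3.9·1² = 2.55 m
Distance in phase 3 = 2.55 m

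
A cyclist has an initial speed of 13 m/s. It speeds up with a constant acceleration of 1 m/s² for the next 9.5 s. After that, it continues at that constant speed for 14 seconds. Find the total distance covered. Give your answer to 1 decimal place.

Phase 1 (accelerating): v₀ = 13.0 m/s, a = 1 m/s².
v = v₀ + at = 13.0 + (1)(9.5) = 22.5 m/s
Δx = v₀t + ½at² = 13.0·9.5 + 0.5·1·9.5² = 169 m

Phase 2 (constant speed): v₀ = 22.5 m/s, a = 0 m/s².
v = v₀ + at = 22.5 + (0)(14) = 22.5 m/s
Δx = v₀t + ½at² = 22.5·14 + 0.5·0·14² = 315 m
Total distance = 169 + 315 = 484 m

483.6 m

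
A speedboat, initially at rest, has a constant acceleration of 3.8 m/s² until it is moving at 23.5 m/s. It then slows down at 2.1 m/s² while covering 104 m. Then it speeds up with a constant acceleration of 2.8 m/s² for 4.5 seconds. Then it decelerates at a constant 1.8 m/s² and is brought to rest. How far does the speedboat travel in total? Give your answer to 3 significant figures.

Phase 1 (accelerating): v₀ = 0 m/s, a = 3.8 m/s².
v = v₀ + at → t = (23.5 − 0) / 3.8 = 6.18 s
v² = v₀² + 2aΔx → Δx = (23.5² − 0²)/(2·3.8) = 72.7 m

Phase 2 (decelerating): v₀ = 23.5 m/s, a = -2.1 m/s².
v² = v₀² + 2aΔx = 23.5² + 2·-2.1·104 = 115 → v = 10.7 m/s
t = (v − v₀)/a = (10.7 − 23.5)/-2.1 = 6.07 s

Phase 3 (accelerating): v₀ = 10.7 m/s, a = 2.8 m/s².
v = v₀ + at = 10.7 + (2.8)(4.5) = 23.3 m/s
Δx = v₀t + ½at² = 10.7·4.5 + 0.5·2.8·4.5² = 76.7 m

Phase 4 (decelerating): v₀ = 23.3 m/s, a = -1.8 m/s².
v = v₀ + at → t = (0 − 23.3) / -1.8 = 13.0 s
v² = v₀² + 2aΔx → Δx = (0² − 23.3²)/(2·-1.8) = 151 m
Total distance = 72.7 + 104 + 76.7 + 151 = 405 m

405 m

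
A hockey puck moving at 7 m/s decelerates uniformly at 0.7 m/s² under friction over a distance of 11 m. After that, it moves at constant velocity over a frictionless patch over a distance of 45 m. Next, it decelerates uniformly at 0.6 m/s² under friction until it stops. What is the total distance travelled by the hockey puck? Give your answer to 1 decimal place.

84.0 m

Phase 1 (decelerating): v₀ = 7.00 m/s, a = -0.7 m/s².
v² = v₀² + 2aΔx = 7.00² + 2·-0.7·11 = 33.6 → v = 5.80 m/s
t = (v − v₀)/a = (5.80 − 7.00)/-0.7 = 1.72 s

Phase 2 (constant speed): v₀ = 5.80 m/s, a = 0 m/s².
Constant speed: t = d/v = 45/5.80 = 7.76 s

Phase 3 (decelerating): v₀ = 5.80 m/s, a = -0.6 m/s².
v = v₀ + at → t = (0 − 5.80) / -0.6 = 9.66 s
v² = v₀² + 2aΔx → Δx = (0² − 5.80²)/(2·-0.6) = 28.0 m
Total distance = 11.0 + 45.0 + 28.0 = 84.0 m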